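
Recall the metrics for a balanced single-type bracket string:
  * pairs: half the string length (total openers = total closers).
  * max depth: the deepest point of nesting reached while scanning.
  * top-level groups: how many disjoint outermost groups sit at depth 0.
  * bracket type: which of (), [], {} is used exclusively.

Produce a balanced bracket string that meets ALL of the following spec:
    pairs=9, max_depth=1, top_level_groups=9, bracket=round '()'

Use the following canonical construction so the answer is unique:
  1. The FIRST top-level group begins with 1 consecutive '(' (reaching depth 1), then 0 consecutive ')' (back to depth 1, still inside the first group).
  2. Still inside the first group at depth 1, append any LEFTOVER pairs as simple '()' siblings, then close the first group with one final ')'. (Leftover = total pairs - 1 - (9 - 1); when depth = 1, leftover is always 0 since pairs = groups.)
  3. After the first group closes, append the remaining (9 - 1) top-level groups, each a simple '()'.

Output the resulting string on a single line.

Answer: ()()()()()()()()()

Derivation:
Spec: pairs=9 depth=1 groups=9
Leftover pairs = 9 - 1 - (9-1) = 0
First group: deep chain of depth 1 + 0 sibling pairs
Remaining 8 groups: simple '()' each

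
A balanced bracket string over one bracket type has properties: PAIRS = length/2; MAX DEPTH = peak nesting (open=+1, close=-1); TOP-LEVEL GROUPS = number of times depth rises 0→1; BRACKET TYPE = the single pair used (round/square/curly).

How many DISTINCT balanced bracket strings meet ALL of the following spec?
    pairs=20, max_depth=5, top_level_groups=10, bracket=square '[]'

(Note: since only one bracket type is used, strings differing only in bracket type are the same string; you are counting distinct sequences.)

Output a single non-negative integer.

Answer: 1849365

Derivation:
Spec: pairs=20 depth=5 groups=10
Count(depth <= 5) = 9265980
Count(depth <= 4) = 7416615
Count(depth == 5) = 9265980 - 7416615 = 1849365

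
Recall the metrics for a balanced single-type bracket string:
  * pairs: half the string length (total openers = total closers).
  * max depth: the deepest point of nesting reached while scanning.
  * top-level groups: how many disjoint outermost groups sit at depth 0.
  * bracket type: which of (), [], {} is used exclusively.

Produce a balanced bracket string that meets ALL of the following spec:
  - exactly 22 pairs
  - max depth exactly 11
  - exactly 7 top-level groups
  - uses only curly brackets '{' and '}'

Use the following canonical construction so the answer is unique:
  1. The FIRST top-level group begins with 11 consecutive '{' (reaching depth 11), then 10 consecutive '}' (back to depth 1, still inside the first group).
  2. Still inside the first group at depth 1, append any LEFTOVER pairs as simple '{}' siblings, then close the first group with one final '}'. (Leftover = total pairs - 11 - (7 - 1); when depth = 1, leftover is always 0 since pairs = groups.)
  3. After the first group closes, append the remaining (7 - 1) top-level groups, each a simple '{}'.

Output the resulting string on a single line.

Answer: {{{{{{{{{{{}}}}}}}}}}{}{}{}{}{}}{}{}{}{}{}{}

Derivation:
Spec: pairs=22 depth=11 groups=7
Leftover pairs = 22 - 11 - (7-1) = 5
First group: deep chain of depth 11 + 5 sibling pairs
Remaining 6 groups: simple '{}' each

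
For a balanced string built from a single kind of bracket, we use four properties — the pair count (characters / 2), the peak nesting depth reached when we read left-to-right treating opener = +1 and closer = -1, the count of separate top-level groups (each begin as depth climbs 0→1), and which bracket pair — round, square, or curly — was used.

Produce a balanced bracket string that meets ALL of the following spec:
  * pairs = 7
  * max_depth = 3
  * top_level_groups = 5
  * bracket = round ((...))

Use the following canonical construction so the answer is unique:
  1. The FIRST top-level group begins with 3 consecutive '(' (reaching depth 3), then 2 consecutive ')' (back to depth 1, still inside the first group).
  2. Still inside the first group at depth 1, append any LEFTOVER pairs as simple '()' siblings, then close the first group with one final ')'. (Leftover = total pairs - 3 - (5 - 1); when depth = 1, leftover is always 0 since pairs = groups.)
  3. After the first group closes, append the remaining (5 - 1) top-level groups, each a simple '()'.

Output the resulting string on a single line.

Answer: ((()))()()()()

Derivation:
Spec: pairs=7 depth=3 groups=5
Leftover pairs = 7 - 3 - (5-1) = 0
First group: deep chain of depth 3 + 0 sibling pairs
Remaining 4 groups: simple '()' each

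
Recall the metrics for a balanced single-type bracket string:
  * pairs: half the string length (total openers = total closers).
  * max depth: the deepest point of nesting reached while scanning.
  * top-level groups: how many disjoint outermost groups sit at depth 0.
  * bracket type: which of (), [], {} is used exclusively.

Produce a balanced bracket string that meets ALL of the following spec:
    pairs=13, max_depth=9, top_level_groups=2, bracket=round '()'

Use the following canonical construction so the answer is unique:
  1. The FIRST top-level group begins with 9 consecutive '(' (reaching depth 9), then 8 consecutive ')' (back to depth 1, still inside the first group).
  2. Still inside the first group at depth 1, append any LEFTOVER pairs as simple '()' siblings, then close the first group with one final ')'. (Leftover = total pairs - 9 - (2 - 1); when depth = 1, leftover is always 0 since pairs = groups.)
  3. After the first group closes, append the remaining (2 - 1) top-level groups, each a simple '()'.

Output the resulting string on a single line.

Spec: pairs=13 depth=9 groups=2
Leftover pairs = 13 - 9 - (2-1) = 3
First group: deep chain of depth 9 + 3 sibling pairs
Remaining 1 groups: simple '()' each

Answer: ((((((((())))))))()()())()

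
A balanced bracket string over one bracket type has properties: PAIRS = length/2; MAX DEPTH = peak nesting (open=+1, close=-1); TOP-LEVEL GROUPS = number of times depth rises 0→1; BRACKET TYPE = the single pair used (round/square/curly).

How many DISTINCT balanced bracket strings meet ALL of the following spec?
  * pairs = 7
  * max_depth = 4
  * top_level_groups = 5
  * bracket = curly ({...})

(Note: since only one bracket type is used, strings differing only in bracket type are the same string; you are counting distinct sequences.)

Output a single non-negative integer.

Spec: pairs=7 depth=4 groups=5
Count(depth <= 4) = 20
Count(depth <= 3) = 20
Count(depth == 4) = 20 - 20 = 0

Answer: 0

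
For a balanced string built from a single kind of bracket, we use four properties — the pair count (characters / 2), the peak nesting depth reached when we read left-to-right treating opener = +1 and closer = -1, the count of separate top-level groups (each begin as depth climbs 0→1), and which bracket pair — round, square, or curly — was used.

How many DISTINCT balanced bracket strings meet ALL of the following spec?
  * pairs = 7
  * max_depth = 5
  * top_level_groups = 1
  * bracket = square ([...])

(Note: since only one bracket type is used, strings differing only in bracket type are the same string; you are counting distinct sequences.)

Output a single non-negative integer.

Spec: pairs=7 depth=5 groups=1
Count(depth <= 5) = 122
Count(depth <= 4) = 89
Count(depth == 5) = 122 - 89 = 33

Answer: 33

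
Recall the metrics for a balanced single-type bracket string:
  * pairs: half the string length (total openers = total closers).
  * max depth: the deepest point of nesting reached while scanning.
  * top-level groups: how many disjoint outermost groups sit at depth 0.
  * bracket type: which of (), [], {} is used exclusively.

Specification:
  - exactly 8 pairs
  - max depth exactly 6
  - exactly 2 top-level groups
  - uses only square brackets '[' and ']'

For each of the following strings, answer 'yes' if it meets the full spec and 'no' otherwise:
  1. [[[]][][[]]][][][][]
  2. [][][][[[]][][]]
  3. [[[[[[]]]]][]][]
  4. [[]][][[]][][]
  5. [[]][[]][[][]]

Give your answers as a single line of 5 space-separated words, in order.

String 1 '[[[]][][[]]][][][][]': depth seq [1 2 3 2 1 2 1 2 3 2 1 0 1 0 1 0 1 0 1 0]
  -> pairs=10 depth=3 groups=5 -> no
String 2 '[][][][[[]][][]]': depth seq [1 0 1 0 1 0 1 2 3 2 1 2 1 2 1 0]
  -> pairs=8 depth=3 groups=4 -> no
String 3 '[[[[[[]]]]][]][]': depth seq [1 2 3 4 5 6 5 4 3 2 1 2 1 0 1 0]
  -> pairs=8 depth=6 groups=2 -> yes
String 4 '[[]][][[]][][]': depth seq [1 2 1 0 1 0 1 2 1 0 1 0 1 0]
  -> pairs=7 depth=2 groups=5 -> no
String 5 '[[]][[]][[][]]': depth seq [1 2 1 0 1 2 1 0 1 2 1 2 1 0]
  -> pairs=7 depth=2 groups=3 -> no

Answer: no no yes no no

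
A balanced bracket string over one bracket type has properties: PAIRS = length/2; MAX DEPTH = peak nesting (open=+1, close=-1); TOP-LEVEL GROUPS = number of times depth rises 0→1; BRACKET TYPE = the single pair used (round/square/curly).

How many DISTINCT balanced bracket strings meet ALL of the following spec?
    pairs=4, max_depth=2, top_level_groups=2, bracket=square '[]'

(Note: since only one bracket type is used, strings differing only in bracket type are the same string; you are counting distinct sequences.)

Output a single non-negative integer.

Spec: pairs=4 depth=2 groups=2
Count(depth <= 2) = 3
Count(depth <= 1) = 0
Count(depth == 2) = 3 - 0 = 3

Answer: 3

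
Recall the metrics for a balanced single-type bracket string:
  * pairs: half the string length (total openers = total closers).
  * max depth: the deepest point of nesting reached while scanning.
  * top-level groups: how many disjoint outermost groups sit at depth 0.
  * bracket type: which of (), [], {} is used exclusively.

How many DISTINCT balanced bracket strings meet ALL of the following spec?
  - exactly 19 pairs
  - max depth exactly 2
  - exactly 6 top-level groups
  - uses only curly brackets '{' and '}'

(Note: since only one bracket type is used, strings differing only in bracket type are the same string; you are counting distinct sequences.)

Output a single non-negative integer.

Spec: pairs=19 depth=2 groups=6
Count(depth <= 2) = 8568
Count(depth <= 1) = 0
Count(depth == 2) = 8568 - 0 = 8568

Answer: 8568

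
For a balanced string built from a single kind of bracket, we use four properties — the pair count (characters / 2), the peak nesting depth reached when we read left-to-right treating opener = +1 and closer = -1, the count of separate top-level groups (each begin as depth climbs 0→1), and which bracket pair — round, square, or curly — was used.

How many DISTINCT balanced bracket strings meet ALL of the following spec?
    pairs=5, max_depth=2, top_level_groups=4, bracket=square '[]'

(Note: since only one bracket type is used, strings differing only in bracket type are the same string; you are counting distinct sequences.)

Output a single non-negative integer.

Spec: pairs=5 depth=2 groups=4
Count(depth <= 2) = 4
Count(depth <= 1) = 0
Count(depth == 2) = 4 - 0 = 4

Answer: 4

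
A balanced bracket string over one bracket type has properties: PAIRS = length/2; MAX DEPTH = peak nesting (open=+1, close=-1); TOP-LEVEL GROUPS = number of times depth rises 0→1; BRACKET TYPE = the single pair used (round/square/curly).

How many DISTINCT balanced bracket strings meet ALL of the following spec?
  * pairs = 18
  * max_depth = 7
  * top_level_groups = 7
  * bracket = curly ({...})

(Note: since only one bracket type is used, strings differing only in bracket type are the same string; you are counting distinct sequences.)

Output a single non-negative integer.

Answer: 324135

Derivation:
Spec: pairs=18 depth=7 groups=7
Count(depth <= 7) = 8250963
Count(depth <= 6) = 7926828
Count(depth == 7) = 8250963 - 7926828 = 324135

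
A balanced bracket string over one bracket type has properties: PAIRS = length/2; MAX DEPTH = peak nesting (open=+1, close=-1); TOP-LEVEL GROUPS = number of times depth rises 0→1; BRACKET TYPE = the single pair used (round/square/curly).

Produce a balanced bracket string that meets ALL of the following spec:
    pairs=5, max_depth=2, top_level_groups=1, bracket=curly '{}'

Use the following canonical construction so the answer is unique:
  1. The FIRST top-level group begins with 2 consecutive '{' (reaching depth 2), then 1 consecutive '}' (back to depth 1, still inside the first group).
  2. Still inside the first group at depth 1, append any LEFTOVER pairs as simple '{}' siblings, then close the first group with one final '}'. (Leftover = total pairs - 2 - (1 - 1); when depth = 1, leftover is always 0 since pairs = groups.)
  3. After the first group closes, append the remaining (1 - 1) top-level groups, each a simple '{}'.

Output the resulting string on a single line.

Spec: pairs=5 depth=2 groups=1
Leftover pairs = 5 - 2 - (1-1) = 3
First group: deep chain of depth 2 + 3 sibling pairs
Remaining 0 groups: simple '{}' each

Answer: {{}{}{}{}}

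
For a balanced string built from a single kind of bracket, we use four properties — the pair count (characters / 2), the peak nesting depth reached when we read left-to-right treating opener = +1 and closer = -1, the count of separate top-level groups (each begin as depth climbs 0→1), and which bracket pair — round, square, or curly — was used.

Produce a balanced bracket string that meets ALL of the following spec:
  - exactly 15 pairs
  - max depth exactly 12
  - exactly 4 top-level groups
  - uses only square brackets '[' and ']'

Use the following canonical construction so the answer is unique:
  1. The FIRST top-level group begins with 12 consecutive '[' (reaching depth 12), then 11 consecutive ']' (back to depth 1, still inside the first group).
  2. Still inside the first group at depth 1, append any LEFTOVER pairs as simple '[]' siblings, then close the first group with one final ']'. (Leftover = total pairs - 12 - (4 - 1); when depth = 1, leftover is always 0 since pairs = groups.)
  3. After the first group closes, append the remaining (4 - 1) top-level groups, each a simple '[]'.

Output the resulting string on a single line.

Answer: [[[[[[[[[[[[]]]]]]]]]]]][][][]

Derivation:
Spec: pairs=15 depth=12 groups=4
Leftover pairs = 15 - 12 - (4-1) = 0
First group: deep chain of depth 12 + 0 sibling pairs
Remaining 3 groups: simple '[]' each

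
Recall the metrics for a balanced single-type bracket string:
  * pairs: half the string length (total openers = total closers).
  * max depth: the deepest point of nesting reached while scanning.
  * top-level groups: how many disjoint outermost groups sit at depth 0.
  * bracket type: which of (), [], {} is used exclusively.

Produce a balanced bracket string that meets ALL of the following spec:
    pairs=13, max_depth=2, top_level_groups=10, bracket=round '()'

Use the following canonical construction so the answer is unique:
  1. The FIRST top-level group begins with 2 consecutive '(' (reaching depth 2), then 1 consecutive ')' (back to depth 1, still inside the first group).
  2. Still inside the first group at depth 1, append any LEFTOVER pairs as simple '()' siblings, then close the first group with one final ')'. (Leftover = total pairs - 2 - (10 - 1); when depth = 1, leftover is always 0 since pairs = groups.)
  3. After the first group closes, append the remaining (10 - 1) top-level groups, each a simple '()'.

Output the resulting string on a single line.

Answer: (()()())()()()()()()()()()

Derivation:
Spec: pairs=13 depth=2 groups=10
Leftover pairs = 13 - 2 - (10-1) = 2
First group: deep chain of depth 2 + 2 sibling pairs
Remaining 9 groups: simple '()' each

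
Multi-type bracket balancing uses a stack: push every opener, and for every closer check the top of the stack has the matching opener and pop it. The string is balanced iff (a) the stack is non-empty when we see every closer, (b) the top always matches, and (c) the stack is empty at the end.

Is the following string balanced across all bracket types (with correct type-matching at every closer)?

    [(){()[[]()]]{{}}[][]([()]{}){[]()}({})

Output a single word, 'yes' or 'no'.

pos 0: push '['; stack = [
pos 1: push '('; stack = [(
pos 2: ')' matches '('; pop; stack = [
pos 3: push '{'; stack = [{
pos 4: push '('; stack = [{(
pos 5: ')' matches '('; pop; stack = [{
pos 6: push '['; stack = [{[
pos 7: push '['; stack = [{[[
pos 8: ']' matches '['; pop; stack = [{[
pos 9: push '('; stack = [{[(
pos 10: ')' matches '('; pop; stack = [{[
pos 11: ']' matches '['; pop; stack = [{
pos 12: saw closer ']' but top of stack is '{' (expected '}') → INVALID
Verdict: type mismatch at position 12: ']' closes '{' → no

Answer: no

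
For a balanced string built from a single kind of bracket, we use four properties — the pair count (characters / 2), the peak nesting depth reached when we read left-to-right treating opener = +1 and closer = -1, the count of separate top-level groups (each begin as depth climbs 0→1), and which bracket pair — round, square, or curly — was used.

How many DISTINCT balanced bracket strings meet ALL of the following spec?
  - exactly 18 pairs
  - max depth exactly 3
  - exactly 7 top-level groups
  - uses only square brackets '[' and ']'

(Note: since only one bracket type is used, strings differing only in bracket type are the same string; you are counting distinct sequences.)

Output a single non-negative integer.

Answer: 1385160

Derivation:
Spec: pairs=18 depth=3 groups=7
Count(depth <= 3) = 1397536
Count(depth <= 2) = 12376
Count(depth == 3) = 1397536 - 12376 = 1385160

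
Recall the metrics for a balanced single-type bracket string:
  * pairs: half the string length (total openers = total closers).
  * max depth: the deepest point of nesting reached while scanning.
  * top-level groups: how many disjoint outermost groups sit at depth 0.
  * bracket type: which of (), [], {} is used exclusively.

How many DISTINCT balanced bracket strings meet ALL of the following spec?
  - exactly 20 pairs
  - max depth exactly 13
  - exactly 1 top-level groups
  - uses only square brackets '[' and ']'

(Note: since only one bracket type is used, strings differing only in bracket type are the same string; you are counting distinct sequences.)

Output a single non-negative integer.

Spec: pairs=20 depth=13 groups=1
Count(depth <= 13) = 1765432578
Count(depth <= 12) = 1759662354
Count(depth == 13) = 1765432578 - 1759662354 = 5770224

Answer: 5770224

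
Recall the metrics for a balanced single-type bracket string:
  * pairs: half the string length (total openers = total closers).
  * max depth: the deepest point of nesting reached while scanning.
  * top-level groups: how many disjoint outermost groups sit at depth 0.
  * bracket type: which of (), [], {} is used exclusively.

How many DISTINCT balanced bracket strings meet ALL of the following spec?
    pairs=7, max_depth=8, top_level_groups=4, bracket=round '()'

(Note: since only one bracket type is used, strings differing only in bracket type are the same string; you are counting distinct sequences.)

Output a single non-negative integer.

Spec: pairs=7 depth=8 groups=4
Count(depth <= 8) = 48
Count(depth <= 7) = 48
Count(depth == 8) = 48 - 48 = 0

Answer: 0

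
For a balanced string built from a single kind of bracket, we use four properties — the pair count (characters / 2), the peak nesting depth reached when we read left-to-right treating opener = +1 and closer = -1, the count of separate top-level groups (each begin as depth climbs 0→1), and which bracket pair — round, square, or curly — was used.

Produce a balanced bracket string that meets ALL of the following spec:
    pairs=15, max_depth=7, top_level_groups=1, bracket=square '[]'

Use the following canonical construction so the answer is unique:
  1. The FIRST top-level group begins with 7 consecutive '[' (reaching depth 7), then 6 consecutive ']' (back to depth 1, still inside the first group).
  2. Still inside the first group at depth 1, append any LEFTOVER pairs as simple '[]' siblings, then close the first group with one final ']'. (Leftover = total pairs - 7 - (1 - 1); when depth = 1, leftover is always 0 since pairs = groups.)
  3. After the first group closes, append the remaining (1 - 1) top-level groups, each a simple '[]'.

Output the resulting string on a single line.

Spec: pairs=15 depth=7 groups=1
Leftover pairs = 15 - 7 - (1-1) = 8
First group: deep chain of depth 7 + 8 sibling pairs
Remaining 0 groups: simple '[]' each

Answer: [[[[[[[]]]]]][][][][][][][][]]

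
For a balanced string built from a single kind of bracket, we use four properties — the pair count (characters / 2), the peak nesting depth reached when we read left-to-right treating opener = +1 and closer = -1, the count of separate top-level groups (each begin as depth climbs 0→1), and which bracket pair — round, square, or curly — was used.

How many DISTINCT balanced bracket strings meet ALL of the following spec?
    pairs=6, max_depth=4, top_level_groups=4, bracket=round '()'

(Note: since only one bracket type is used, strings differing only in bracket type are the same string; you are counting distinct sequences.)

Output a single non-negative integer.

Answer: 0

Derivation:
Spec: pairs=6 depth=4 groups=4
Count(depth <= 4) = 14
Count(depth <= 3) = 14
Count(depth == 4) = 14 - 14 = 0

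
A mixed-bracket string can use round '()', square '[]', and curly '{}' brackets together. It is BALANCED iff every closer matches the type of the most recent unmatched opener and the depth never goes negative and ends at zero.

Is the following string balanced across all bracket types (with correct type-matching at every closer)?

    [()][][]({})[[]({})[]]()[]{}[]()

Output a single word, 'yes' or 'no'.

pos 0: push '['; stack = [
pos 1: push '('; stack = [(
pos 2: ')' matches '('; pop; stack = [
pos 3: ']' matches '['; pop; stack = (empty)
pos 4: push '['; stack = [
pos 5: ']' matches '['; pop; stack = (empty)
pos 6: push '['; stack = [
pos 7: ']' matches '['; pop; stack = (empty)
pos 8: push '('; stack = (
pos 9: push '{'; stack = ({
pos 10: '}' matches '{'; pop; stack = (
pos 11: ')' matches '('; pop; stack = (empty)
pos 12: push '['; stack = [
pos 13: push '['; stack = [[
pos 14: ']' matches '['; pop; stack = [
pos 15: push '('; stack = [(
pos 16: push '{'; stack = [({
pos 17: '}' matches '{'; pop; stack = [(
pos 18: ')' matches '('; pop; stack = [
pos 19: push '['; stack = [[
pos 20: ']' matches '['; pop; stack = [
pos 21: ']' matches '['; pop; stack = (empty)
pos 22: push '('; stack = (
pos 23: ')' matches '('; pop; stack = (empty)
pos 24: push '['; stack = [
pos 25: ']' matches '['; pop; stack = (empty)
pos 26: push '{'; stack = {
pos 27: '}' matches '{'; pop; stack = (empty)
pos 28: push '['; stack = [
pos 29: ']' matches '['; pop; stack = (empty)
pos 30: push '('; stack = (
pos 31: ')' matches '('; pop; stack = (empty)
end: stack empty → VALID
Verdict: properly nested → yes

Answer: yes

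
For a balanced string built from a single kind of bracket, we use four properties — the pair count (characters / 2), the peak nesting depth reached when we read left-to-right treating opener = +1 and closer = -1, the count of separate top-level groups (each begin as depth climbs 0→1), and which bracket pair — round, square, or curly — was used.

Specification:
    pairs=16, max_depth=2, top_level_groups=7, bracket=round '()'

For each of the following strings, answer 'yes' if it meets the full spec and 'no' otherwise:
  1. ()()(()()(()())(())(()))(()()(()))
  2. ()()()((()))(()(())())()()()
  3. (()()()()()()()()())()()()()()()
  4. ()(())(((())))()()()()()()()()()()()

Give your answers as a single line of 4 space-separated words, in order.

Answer: no no yes no

Derivation:
String 1 '()()(()()(()())(())(()))(()()(()))': depth seq [1 0 1 0 1 2 1 2 1 2 3 2 3 2 1 2 3 2 1 2 3 2 1 0 1 2 1 2 1 2 3 2 1 0]
  -> pairs=17 depth=3 groups=4 -> no
String 2 '()()()((()))(()(())())()()()': depth seq [1 0 1 0 1 0 1 2 3 2 1 0 1 2 1 2 3 2 1 2 1 0 1 0 1 0 1 0]
  -> pairs=14 depth=3 groups=8 -> no
String 3 '(()()()()()()()()())()()()()()()': depth seq [1 2 1 2 1 2 1 2 1 2 1 2 1 2 1 2 1 2 1 0 1 0 1 0 1 0 1 0 1 0 1 0]
  -> pairs=16 depth=2 groups=7 -> yes
String 4 '()(())(((())))()()()()()()()()()()()': depth seq [1 0 1 2 1 0 1 2 3 4 3 2 1 0 1 0 1 0 1 0 1 0 1 0 1 0 1 0 1 0 1 0 1 0 1 0]
  -> pairs=18 depth=4 groups=14 -> no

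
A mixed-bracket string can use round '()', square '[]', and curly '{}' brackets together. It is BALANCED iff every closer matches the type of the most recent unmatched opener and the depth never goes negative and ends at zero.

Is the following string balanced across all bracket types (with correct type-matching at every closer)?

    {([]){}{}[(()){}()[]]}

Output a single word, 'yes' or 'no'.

pos 0: push '{'; stack = {
pos 1: push '('; stack = {(
pos 2: push '['; stack = {([
pos 3: ']' matches '['; pop; stack = {(
pos 4: ')' matches '('; pop; stack = {
pos 5: push '{'; stack = {{
pos 6: '}' matches '{'; pop; stack = {
pos 7: push '{'; stack = {{
pos 8: '}' matches '{'; pop; stack = {
pos 9: push '['; stack = {[
pos 10: push '('; stack = {[(
pos 11: push '('; stack = {[((
pos 12: ')' matches '('; pop; stack = {[(
pos 13: ')' matches '('; pop; stack = {[
pos 14: push '{'; stack = {[{
pos 15: '}' matches '{'; pop; stack = {[
pos 16: push '('; stack = {[(
pos 17: ')' matches '('; pop; stack = {[
pos 18: push '['; stack = {[[
pos 19: ']' matches '['; pop; stack = {[
pos 20: ']' matches '['; pop; stack = {
pos 21: '}' matches '{'; pop; stack = (empty)
end: stack empty → VALID
Verdict: properly nested → yes

Answer: yes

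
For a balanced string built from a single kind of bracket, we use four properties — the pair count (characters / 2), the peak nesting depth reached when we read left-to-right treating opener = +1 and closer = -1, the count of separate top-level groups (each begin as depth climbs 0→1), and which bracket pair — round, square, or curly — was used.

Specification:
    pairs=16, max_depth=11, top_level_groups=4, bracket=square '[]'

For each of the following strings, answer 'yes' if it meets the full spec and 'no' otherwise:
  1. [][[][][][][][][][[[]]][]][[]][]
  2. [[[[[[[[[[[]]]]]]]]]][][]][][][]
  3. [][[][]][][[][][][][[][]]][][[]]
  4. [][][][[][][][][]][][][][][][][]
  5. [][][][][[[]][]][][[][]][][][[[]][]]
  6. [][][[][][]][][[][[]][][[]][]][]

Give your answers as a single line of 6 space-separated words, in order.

Answer: no yes no no no no

Derivation:
String 1 '[][[][][][][][][][[[]]][]][[]][]': depth seq [1 0 1 2 1 2 1 2 1 2 1 2 1 2 1 2 1 2 3 4 3 2 1 2 1 0 1 2 1 0 1 0]
  -> pairs=16 depth=4 groups=4 -> no
String 2 '[[[[[[[[[[[]]]]]]]]]][][]][][][]': depth seq [1 2 3 4 5 6 7 8 9 10 11 10 9 8 7 6 5 4 3 2 1 2 1 2 1 0 1 0 1 0 1 0]
  -> pairs=16 depth=11 groups=4 -> yes
String 3 '[][[][]][][[][][][][[][]]][][[]]': depth seq [1 0 1 2 1 2 1 0 1 0 1 2 1 2 1 2 1 2 1 2 3 2 3 2 1 0 1 0 1 2 1 0]
  -> pairs=16 depth=3 groups=6 -> no
String 4 '[][][][[][][][][]][][][][][][][]': depth seq [1 0 1 0 1 0 1 2 1 2 1 2 1 2 1 2 1 0 1 0 1 0 1 0 1 0 1 0 1 0 1 0]
  -> pairs=16 depth=2 groups=11 -> no
String 5 '[][][][][[[]][]][][[][]][][][[[]][]]': depth seq [1 0 1 0 1 0 1 0 1 2 3 2 1 2 1 0 1 0 1 2 1 2 1 0 1 0 1 0 1 2 3 2 1 2 1 0]
  -> pairs=18 depth=3 groups=10 -> no
String 6 '[][][[][][]][][[][[]][][[]][]][]': depth seq [1 0 1 0 1 2 1 2 1 2 1 0 1 0 1 2 1 2 3 2 1 2 1 2 3 2 1 2 1 0 1 0]
  -> pairs=16 depth=3 groups=6 -> no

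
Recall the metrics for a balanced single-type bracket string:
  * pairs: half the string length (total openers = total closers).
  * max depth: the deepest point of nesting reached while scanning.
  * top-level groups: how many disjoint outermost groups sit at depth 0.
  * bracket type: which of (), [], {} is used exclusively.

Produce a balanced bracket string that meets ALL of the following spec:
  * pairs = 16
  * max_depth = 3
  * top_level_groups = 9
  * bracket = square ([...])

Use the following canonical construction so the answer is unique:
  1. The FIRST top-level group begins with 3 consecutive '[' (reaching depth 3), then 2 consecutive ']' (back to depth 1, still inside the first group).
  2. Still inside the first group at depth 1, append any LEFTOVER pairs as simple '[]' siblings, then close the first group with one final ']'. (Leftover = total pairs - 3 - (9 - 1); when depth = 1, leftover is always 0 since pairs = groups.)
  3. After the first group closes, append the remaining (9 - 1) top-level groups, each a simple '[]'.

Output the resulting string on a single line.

Spec: pairs=16 depth=3 groups=9
Leftover pairs = 16 - 3 - (9-1) = 5
First group: deep chain of depth 3 + 5 sibling pairs
Remaining 8 groups: simple '[]' each

Answer: [[[]][][][][][]][][][][][][][][]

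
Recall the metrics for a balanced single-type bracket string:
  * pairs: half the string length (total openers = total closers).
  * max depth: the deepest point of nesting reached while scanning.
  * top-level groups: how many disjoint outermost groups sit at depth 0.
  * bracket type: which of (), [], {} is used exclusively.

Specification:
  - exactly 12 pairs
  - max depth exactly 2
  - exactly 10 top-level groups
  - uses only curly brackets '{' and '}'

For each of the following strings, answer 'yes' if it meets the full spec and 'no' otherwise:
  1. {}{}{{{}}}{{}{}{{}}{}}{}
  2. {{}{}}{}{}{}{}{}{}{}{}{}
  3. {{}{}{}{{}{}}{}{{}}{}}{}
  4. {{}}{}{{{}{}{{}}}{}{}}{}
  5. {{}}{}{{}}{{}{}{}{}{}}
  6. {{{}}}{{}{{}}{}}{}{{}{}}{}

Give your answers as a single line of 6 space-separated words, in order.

String 1 '{}{}{{{}}}{{}{}{{}}{}}{}': depth seq [1 0 1 0 1 2 3 2 1 0 1 2 1 2 1 2 3 2 1 2 1 0 1 0]
  -> pairs=12 depth=3 groups=5 -> no
String 2 '{{}{}}{}{}{}{}{}{}{}{}{}': depth seq [1 2 1 2 1 0 1 0 1 0 1 0 1 0 1 0 1 0 1 0 1 0 1 0]
  -> pairs=12 depth=2 groups=10 -> yes
String 3 '{{}{}{}{{}{}}{}{{}}{}}{}': depth seq [1 2 1 2 1 2 1 2 3 2 3 2 1 2 1 2 3 2 1 2 1 0 1 0]
  -> pairs=12 depth=3 groups=2 -> no
String 4 '{{}}{}{{{}{}{{}}}{}{}}{}': depth seq [1 2 1 0 1 0 1 2 3 2 3 2 3 4 3 2 1 2 1 2 1 0 1 0]
  -> pairs=12 depth=4 groups=4 -> no
String 5 '{{}}{}{{}}{{}{}{}{}{}}': depth seq [1 2 1 0 1 0 1 2 1 0 1 2 1 2 1 2 1 2 1 2 1 0]
  -> pairs=11 depth=2 groups=4 -> no
String 6 '{{{}}}{{}{{}}{}}{}{{}{}}{}': depth seq [1 2 3 2 1 0 1 2 1 2 3 2 1 2 1 0 1 0 1 2 1 2 1 0 1 0]
  -> pairs=13 depth=3 groups=5 -> no

Answer: no yes no no no no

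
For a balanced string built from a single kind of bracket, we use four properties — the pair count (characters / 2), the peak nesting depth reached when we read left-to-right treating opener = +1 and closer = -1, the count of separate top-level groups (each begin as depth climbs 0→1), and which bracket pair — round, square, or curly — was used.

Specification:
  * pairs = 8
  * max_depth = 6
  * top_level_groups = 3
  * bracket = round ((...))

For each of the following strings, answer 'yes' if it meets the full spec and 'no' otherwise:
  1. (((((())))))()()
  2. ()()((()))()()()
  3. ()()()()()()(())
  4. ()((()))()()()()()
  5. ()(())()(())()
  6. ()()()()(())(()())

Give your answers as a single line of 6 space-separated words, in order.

Answer: yes no no no no no

Derivation:
String 1 '(((((())))))()()': depth seq [1 2 3 4 5 6 5 4 3 2 1 0 1 0 1 0]
  -> pairs=8 depth=6 groups=3 -> yes
String 2 '()()((()))()()()': depth seq [1 0 1 0 1 2 3 2 1 0 1 0 1 0 1 0]
  -> pairs=8 depth=3 groups=6 -> no
String 3 '()()()()()()(())': depth seq [1 0 1 0 1 0 1 0 1 0 1 0 1 2 1 0]
  -> pairs=8 depth=2 groups=7 -> no
String 4 '()((()))()()()()()': depth seq [1 0 1 2 3 2 1 0 1 0 1 0 1 0 1 0 1 0]
  -> pairs=9 depth=3 groups=7 -> no
String 5 '()(())()(())()': depth seq [1 0 1 2 1 0 1 0 1 2 1 0 1 0]
  -> pairs=7 depth=2 groups=5 -> no
String 6 '()()()()(())(()())': depth seq [1 0 1 0 1 0 1 0 1 2 1 0 1 2 1 2 1 0]
  -> pairs=9 depth=2 groups=6 -> no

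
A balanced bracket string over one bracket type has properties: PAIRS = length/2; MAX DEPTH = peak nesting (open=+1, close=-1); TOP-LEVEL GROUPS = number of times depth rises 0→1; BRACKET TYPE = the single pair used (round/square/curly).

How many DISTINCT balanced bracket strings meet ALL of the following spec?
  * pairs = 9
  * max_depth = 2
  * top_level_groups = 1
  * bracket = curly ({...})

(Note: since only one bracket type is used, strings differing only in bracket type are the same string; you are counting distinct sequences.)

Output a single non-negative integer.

Answer: 1

Derivation:
Spec: pairs=9 depth=2 groups=1
Count(depth <= 2) = 1
Count(depth <= 1) = 0
Count(depth == 2) = 1 - 0 = 1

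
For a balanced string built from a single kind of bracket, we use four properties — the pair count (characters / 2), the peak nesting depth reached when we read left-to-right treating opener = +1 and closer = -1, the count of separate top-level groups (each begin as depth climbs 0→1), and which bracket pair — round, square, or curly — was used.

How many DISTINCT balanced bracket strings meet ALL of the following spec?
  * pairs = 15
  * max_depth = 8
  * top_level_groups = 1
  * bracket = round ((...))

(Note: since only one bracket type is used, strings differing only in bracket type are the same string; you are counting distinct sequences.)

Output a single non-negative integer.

Answer: 328185

Derivation:
Spec: pairs=15 depth=8 groups=1
Count(depth <= 8) = 2473785
Count(depth <= 7) = 2145600
Count(depth == 8) = 2473785 - 2145600 = 328185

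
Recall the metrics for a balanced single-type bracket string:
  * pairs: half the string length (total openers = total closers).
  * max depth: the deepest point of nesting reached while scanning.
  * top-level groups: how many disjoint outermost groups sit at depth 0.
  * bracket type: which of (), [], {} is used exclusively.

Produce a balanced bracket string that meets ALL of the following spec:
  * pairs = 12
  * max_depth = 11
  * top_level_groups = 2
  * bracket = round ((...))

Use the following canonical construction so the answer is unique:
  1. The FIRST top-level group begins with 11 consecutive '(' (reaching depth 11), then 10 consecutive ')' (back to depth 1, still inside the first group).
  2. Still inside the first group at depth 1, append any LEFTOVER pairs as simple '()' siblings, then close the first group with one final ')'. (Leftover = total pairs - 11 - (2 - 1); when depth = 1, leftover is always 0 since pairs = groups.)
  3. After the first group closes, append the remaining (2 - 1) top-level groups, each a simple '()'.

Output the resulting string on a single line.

Spec: pairs=12 depth=11 groups=2
Leftover pairs = 12 - 11 - (2-1) = 0
First group: deep chain of depth 11 + 0 sibling pairs
Remaining 1 groups: simple '()' each

Answer: ((((((((((()))))))))))()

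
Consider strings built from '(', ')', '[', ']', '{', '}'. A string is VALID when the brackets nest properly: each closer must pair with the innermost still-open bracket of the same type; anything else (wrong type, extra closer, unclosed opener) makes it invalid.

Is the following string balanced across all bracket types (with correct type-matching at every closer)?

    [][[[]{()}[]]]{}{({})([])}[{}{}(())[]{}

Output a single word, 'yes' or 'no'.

pos 0: push '['; stack = [
pos 1: ']' matches '['; pop; stack = (empty)
pos 2: push '['; stack = [
pos 3: push '['; stack = [[
pos 4: push '['; stack = [[[
pos 5: ']' matches '['; pop; stack = [[
pos 6: push '{'; stack = [[{
pos 7: push '('; stack = [[{(
pos 8: ')' matches '('; pop; stack = [[{
pos 9: '}' matches '{'; pop; stack = [[
pos 10: push '['; stack = [[[
pos 11: ']' matches '['; pop; stack = [[
pos 12: ']' matches '['; pop; stack = [
pos 13: ']' matches '['; pop; stack = (empty)
pos 14: push '{'; stack = {
pos 15: '}' matches '{'; pop; stack = (empty)
pos 16: push '{'; stack = {
pos 17: push '('; stack = {(
pos 18: push '{'; stack = {({
pos 19: '}' matches '{'; pop; stack = {(
pos 20: ')' matches '('; pop; stack = {
pos 21: push '('; stack = {(
pos 22: push '['; stack = {([
pos 23: ']' matches '['; pop; stack = {(
pos 24: ')' matches '('; pop; stack = {
pos 25: '}' matches '{'; pop; stack = (empty)
pos 26: push '['; stack = [
pos 27: push '{'; stack = [{
pos 28: '}' matches '{'; pop; stack = [
pos 29: push '{'; stack = [{
pos 30: '}' matches '{'; pop; stack = [
pos 31: push '('; stack = [(
pos 32: push '('; stack = [((
pos 33: ')' matches '('; pop; stack = [(
pos 34: ')' matches '('; pop; stack = [
pos 35: push '['; stack = [[
pos 36: ']' matches '['; pop; stack = [
pos 37: push '{'; stack = [{
pos 38: '}' matches '{'; pop; stack = [
end: stack still non-empty ([) → INVALID
Verdict: unclosed openers at end: [ → no

Answer: no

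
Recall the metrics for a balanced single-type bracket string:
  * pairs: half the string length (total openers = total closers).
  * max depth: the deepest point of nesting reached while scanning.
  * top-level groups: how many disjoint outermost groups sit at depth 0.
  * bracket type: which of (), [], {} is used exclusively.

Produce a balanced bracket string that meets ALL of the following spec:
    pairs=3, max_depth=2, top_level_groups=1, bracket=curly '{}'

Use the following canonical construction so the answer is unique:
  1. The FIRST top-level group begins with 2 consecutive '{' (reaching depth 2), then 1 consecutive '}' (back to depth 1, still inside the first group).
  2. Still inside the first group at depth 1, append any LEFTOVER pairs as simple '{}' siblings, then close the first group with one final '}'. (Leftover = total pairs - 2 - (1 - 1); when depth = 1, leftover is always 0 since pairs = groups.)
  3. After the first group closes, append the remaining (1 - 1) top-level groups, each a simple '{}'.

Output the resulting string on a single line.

Answer: {{}{}}

Derivation:
Spec: pairs=3 depth=2 groups=1
Leftover pairs = 3 - 2 - (1-1) = 1
First group: deep chain of depth 2 + 1 sibling pairs
Remaining 0 groups: simple '{}' each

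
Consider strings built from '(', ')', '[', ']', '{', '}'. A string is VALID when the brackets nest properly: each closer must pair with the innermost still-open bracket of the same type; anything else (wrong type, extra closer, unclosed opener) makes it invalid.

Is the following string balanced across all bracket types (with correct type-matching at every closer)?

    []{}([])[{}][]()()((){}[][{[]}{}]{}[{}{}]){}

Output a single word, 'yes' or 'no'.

pos 0: push '['; stack = [
pos 1: ']' matches '['; pop; stack = (empty)
pos 2: push '{'; stack = {
pos 3: '}' matches '{'; pop; stack = (empty)
pos 4: push '('; stack = (
pos 5: push '['; stack = ([
pos 6: ']' matches '['; pop; stack = (
pos 7: ')' matches '('; pop; stack = (empty)
pos 8: push '['; stack = [
pos 9: push '{'; stack = [{
pos 10: '}' matches '{'; pop; stack = [
pos 11: ']' matches '['; pop; stack = (empty)
pos 12: push '['; stack = [
pos 13: ']' matches '['; pop; stack = (empty)
pos 14: push '('; stack = (
pos 15: ')' matches '('; pop; stack = (empty)
pos 16: push '('; stack = (
pos 17: ')' matches '('; pop; stack = (empty)
pos 18: push '('; stack = (
pos 19: push '('; stack = ((
pos 20: ')' matches '('; pop; stack = (
pos 21: push '{'; stack = ({
pos 22: '}' matches '{'; pop; stack = (
pos 23: push '['; stack = ([
pos 24: ']' matches '['; pop; stack = (
pos 25: push '['; stack = ([
pos 26: push '{'; stack = ([{
pos 27: push '['; stack = ([{[
pos 28: ']' matches '['; pop; stack = ([{
pos 29: '}' matches '{'; pop; stack = ([
pos 30: push '{'; stack = ([{
pos 31: '}' matches '{'; pop; stack = ([
pos 32: ']' matches '['; pop; stack = (
pos 33: push '{'; stack = ({
pos 34: '}' matches '{'; pop; stack = (
pos 35: push '['; stack = ([
pos 36: push '{'; stack = ([{
pos 37: '}' matches '{'; pop; stack = ([
pos 38: push '{'; stack = ([{
pos 39: '}' matches '{'; pop; stack = ([
pos 40: ']' matches '['; pop; stack = (
pos 41: ')' matches '('; pop; stack = (empty)
pos 42: push '{'; stack = {
pos 43: '}' matches '{'; pop; stack = (empty)
end: stack empty → VALID
Verdict: properly nested → yes

Answer: yes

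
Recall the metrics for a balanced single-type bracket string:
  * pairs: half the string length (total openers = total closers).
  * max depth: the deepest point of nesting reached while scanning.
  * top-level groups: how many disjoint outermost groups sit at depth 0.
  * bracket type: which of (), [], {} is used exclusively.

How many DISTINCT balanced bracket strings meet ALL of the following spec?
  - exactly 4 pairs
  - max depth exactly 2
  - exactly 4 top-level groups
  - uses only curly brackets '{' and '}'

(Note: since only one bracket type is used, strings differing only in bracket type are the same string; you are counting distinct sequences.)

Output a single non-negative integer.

Spec: pairs=4 depth=2 groups=4
Count(depth <= 2) = 1
Count(depth <= 1) = 1
Count(depth == 2) = 1 - 1 = 0

Answer: 0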